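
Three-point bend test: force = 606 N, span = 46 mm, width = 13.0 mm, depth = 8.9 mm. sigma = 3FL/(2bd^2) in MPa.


sigma = 3*606*46/(2*13.0*8.9^2) = 40.6 MPa

40.6


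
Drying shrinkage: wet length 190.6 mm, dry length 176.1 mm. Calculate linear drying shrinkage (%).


DS = (190.6 - 176.1) / 190.6 * 100 = 7.61%

7.61


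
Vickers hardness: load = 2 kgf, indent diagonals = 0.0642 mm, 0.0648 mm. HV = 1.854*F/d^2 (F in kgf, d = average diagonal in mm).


d_avg = (0.0642+0.0648)/2 = 0.0645 mm
HV = 1.854*2/0.0645^2 = 891

891


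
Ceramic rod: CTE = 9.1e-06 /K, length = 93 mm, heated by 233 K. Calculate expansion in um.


dL = 9.1e-06 * 93 * 233 * 1000 = 197.188 um

197.188


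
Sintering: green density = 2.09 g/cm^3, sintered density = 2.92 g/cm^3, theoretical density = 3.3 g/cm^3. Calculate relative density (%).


Relative = 2.92 / 3.3 * 100 = 88.5%

88.5


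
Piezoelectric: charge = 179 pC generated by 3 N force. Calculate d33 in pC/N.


d33 = 179 / 3 = 59.7 pC/N

59.7


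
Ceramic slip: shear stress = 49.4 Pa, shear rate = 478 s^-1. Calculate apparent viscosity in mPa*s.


eta = tau/gamma * 1000 = 49.4/478 * 1000 = 103.3 mPa*s

103.3


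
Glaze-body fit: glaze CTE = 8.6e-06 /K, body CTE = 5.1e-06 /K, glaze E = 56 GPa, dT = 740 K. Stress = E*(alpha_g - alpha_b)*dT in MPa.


Stress = 56*1000*(8.6e-06 - 5.1e-06)*740 = 145.0 MPa

145.0


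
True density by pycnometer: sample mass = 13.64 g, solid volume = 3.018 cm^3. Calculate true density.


TD = 13.64 / 3.018 = 4.52 g/cm^3

4.52


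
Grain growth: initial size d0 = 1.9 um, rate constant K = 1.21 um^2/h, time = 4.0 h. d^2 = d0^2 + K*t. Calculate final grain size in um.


d^2 = 1.9^2 + 1.21*4.0 = 8.45
d = sqrt(8.45) = 2.91 um

2.91


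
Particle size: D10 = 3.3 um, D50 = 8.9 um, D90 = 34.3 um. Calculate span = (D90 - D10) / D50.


Span = (34.3 - 3.3) / 8.9 = 31.0 / 8.9 = 3.483

3.483


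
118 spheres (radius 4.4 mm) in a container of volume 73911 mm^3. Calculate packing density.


V_sphere = 4/3*pi*4.4^3 = 356.8179 mm^3
Total V = 118*356.8179 = 42104.5122 mm^3
PD = 42104.5122 / 73911 = 0.57

0.57


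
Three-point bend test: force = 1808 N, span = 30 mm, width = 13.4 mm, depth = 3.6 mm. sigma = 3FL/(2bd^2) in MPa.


sigma = 3*1808*30/(2*13.4*3.6^2) = 468.5 MPa

468.5


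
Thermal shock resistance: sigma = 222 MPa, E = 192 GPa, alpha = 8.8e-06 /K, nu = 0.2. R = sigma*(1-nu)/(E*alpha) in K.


R = 222*(1-0.2)/(192*1000*8.8e-06) = 105 K

105


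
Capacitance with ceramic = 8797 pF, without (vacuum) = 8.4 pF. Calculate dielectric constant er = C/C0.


er = 8797 / 8.4 = 1047.26

1047.26


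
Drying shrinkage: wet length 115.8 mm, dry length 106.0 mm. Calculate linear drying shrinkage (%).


DS = (115.8 - 106.0) / 115.8 * 100 = 8.46%

8.46


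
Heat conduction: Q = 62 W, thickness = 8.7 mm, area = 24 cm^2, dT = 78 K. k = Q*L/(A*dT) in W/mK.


k = 62*8.7/1000/(24/10000*78) = 2.88 W/mK

2.88


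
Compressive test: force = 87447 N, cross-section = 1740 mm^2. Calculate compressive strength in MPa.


CS = 87447 / 1740 = 50.3 MPa

50.3


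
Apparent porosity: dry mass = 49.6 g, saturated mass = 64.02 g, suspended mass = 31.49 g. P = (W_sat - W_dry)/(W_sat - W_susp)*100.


P = (64.02 - 49.6) / (64.02 - 31.49) * 100 = 14.42 / 32.53 * 100 = 44.3%

44.3


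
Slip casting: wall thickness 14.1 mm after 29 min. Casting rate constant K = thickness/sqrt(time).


K = 14.1 / sqrt(29) = 14.1 / 5.3852 = 2.618 mm/min^0.5

2.618


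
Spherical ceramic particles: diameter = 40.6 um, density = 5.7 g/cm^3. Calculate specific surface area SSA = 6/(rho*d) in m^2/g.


SSA = 6 / (5.7 * 40.6) = 0.026 m^2/g

0.026


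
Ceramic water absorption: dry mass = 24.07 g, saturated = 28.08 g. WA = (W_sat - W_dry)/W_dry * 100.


WA = (28.08 - 24.07) / 24.07 * 100 = 16.66%

16.66


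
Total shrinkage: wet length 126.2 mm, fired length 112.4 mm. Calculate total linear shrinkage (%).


TS = (126.2 - 112.4) / 126.2 * 100 = 10.94%

10.94


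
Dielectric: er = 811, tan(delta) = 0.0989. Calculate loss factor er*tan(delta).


Loss = 811 * 0.0989 = 80.208

80.208


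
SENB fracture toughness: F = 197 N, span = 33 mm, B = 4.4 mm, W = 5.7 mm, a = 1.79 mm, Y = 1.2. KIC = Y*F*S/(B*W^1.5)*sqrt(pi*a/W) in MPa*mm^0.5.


KIC = 1.2*197*33/(4.4*5.7^1.5)*sqrt(pi*1.79/5.7) = 129.41

129.41


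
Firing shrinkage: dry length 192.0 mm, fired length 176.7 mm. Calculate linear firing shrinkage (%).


FS = (192.0 - 176.7) / 192.0 * 100 = 7.97%

7.97


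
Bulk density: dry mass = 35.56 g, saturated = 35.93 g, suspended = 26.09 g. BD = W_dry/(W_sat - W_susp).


BD = 35.56 / (35.93 - 26.09) = 35.56 / 9.84 = 3.614 g/cm^3

3.614


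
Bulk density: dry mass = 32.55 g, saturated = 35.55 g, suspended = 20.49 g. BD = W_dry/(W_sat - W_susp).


BD = 32.55 / (35.55 - 20.49) = 32.55 / 15.06 = 2.161 g/cm^3

2.161


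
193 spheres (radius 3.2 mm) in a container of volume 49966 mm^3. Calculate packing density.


V_sphere = 4/3*pi*3.2^3 = 137.2583 mm^3
Total V = 193*137.2583 = 26490.8519 mm^3
PD = 26490.8519 / 49966 = 0.53

0.53


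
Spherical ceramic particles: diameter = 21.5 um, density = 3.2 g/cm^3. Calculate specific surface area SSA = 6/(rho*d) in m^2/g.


SSA = 6 / (3.2 * 21.5) = 0.087 m^2/g

0.087


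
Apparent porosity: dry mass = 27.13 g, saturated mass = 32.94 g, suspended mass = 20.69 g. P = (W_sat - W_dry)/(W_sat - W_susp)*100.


P = (32.94 - 27.13) / (32.94 - 20.69) * 100 = 5.81 / 12.25 * 100 = 47.4%

47.4


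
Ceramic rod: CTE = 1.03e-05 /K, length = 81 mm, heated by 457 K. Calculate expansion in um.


dL = 1.03e-05 * 81 * 457 * 1000 = 381.275 um

381.275


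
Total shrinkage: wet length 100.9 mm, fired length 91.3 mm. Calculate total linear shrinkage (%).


TS = (100.9 - 91.3) / 100.9 * 100 = 9.51%

9.51


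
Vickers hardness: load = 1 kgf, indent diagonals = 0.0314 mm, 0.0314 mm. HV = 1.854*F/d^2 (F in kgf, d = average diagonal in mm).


d_avg = (0.0314+0.0314)/2 = 0.0314 mm
HV = 1.854*1/0.0314^2 = 1880

1880


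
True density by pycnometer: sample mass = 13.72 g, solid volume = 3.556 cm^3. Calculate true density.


TD = 13.72 / 3.556 = 3.858 g/cm^3

3.858


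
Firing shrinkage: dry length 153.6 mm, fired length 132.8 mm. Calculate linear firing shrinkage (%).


FS = (153.6 - 132.8) / 153.6 * 100 = 13.54%

13.54


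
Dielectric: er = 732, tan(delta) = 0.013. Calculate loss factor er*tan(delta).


Loss = 732 * 0.013 = 9.516

9.516


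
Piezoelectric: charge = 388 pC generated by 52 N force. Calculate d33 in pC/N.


d33 = 388 / 52 = 7.5 pC/N

7.5


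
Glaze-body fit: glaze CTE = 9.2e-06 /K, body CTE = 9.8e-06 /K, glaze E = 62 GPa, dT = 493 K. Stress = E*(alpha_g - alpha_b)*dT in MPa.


Stress = 62*1000*(9.2e-06 - 9.8e-06)*493 = -18.3 MPa

-18.3


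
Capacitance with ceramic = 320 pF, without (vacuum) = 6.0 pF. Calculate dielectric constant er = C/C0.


er = 320 / 6.0 = 53.33

53.33


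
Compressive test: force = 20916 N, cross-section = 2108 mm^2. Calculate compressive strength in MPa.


CS = 20916 / 2108 = 9.9 MPa

9.9


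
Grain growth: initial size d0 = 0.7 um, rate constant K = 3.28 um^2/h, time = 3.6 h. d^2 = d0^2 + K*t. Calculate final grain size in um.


d^2 = 0.7^2 + 3.28*3.6 = 12.298
d = sqrt(12.298) = 3.51 um

3.51


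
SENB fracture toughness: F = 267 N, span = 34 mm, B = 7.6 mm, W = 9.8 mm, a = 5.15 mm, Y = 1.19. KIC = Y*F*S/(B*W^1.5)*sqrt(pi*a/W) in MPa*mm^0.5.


KIC = 1.19*267*34/(7.6*9.8^1.5)*sqrt(pi*5.15/9.8) = 59.53

59.53


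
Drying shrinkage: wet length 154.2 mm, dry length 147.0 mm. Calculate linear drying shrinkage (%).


DS = (154.2 - 147.0) / 154.2 * 100 = 4.67%

4.67


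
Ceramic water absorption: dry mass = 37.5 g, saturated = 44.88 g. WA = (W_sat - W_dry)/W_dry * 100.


WA = (44.88 - 37.5) / 37.5 * 100 = 19.68%

19.68


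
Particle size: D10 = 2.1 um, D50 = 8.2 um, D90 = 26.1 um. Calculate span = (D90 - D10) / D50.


Span = (26.1 - 2.1) / 8.2 = 24.0 / 8.2 = 2.927

2.927


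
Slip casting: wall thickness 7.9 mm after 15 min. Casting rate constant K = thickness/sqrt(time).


K = 7.9 / sqrt(15) = 7.9 / 3.873 = 2.04 mm/min^0.5

2.04


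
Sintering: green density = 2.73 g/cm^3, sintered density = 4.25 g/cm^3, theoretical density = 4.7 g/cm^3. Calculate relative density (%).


Relative = 4.25 / 4.7 * 100 = 90.4%

90.4


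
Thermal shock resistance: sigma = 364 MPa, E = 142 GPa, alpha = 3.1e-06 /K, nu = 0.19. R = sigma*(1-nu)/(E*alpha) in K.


R = 364*(1-0.19)/(142*1000*3.1e-06) = 670 K

670


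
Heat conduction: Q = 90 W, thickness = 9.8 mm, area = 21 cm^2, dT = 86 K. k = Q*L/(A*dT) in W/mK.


k = 90*9.8/1000/(21/10000*86) = 4.88 W/mK

4.88


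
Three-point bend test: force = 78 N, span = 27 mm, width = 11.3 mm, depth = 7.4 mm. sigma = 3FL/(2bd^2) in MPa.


sigma = 3*78*27/(2*11.3*7.4^2) = 5.1 MPa

5.1


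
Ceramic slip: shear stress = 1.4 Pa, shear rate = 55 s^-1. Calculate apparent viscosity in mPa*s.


eta = tau/gamma * 1000 = 1.4/55 * 1000 = 25.5 mPa*s

25.5


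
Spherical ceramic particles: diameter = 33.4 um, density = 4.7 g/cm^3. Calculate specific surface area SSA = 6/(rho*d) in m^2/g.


SSA = 6 / (4.7 * 33.4) = 0.038 m^2/g

0.038


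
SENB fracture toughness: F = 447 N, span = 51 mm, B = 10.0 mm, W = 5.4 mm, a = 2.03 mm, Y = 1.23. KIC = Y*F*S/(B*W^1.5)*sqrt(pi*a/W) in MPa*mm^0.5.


KIC = 1.23*447*51/(10.0*5.4^1.5)*sqrt(pi*2.03/5.4) = 242.84

242.84


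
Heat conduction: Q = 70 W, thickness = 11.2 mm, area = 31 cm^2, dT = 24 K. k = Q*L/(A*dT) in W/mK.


k = 70*11.2/1000/(31/10000*24) = 10.54 W/mK

10.54


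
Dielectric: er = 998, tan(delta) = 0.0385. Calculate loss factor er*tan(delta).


Loss = 998 * 0.0385 = 38.423

38.423


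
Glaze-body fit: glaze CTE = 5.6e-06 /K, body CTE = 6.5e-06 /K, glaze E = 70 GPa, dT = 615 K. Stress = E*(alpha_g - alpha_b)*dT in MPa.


Stress = 70*1000*(5.6e-06 - 6.5e-06)*615 = -38.7 MPa

-38.7


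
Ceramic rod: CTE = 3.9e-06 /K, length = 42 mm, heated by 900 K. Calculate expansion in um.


dL = 3.9e-06 * 42 * 900 * 1000 = 147.42 um

147.42


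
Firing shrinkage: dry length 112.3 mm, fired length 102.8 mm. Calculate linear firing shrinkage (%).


FS = (112.3 - 102.8) / 112.3 * 100 = 8.46%

8.46


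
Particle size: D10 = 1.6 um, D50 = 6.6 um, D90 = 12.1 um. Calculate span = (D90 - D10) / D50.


Span = (12.1 - 1.6) / 6.6 = 10.5 / 6.6 = 1.591

1.591


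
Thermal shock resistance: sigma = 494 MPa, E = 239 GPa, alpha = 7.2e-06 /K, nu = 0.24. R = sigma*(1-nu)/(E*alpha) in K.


R = 494*(1-0.24)/(239*1000*7.2e-06) = 218 K

218


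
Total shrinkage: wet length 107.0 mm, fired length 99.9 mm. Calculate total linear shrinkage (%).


TS = (107.0 - 99.9) / 107.0 * 100 = 6.64%

6.64


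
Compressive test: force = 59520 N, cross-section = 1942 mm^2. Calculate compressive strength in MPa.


CS = 59520 / 1942 = 30.6 MPa

30.6


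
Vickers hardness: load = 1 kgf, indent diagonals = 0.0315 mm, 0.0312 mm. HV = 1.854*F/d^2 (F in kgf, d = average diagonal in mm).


d_avg = (0.0315+0.0312)/2 = 0.03135 mm
HV = 1.854*1/0.03135^2 = 1886

1886


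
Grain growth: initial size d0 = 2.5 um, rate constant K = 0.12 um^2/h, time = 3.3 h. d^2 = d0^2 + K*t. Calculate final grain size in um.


d^2 = 2.5^2 + 0.12*3.3 = 6.646
d = sqrt(6.646) = 2.58 um

2.58


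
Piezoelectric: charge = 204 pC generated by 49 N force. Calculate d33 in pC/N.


d33 = 204 / 49 = 4.2 pC/N

4.2


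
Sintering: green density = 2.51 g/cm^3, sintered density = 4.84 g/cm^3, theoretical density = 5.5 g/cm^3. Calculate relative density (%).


Relative = 4.84 / 5.5 * 100 = 88.0%

88.0


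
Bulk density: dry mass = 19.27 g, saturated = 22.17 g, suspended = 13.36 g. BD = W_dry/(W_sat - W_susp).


BD = 19.27 / (22.17 - 13.36) = 19.27 / 8.81 = 2.187 g/cm^3

2.187


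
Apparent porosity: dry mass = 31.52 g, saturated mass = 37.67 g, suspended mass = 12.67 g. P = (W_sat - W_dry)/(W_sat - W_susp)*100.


P = (37.67 - 31.52) / (37.67 - 12.67) * 100 = 6.15 / 25.0 * 100 = 24.6%

24.6


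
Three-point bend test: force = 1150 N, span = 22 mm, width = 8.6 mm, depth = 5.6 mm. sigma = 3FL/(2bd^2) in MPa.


sigma = 3*1150*22/(2*8.6*5.6^2) = 140.7 MPa

140.7


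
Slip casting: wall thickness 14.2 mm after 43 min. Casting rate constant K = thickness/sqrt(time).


K = 14.2 / sqrt(43) = 14.2 / 6.5574 = 2.165 mm/min^0.5

2.165


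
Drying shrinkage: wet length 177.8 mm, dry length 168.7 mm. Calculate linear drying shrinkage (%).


DS = (177.8 - 168.7) / 177.8 * 100 = 5.12%

5.12


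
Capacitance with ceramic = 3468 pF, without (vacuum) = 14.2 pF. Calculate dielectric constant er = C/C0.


er = 3468 / 14.2 = 244.23

244.23


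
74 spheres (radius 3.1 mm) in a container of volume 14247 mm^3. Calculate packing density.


V_sphere = 4/3*pi*3.1^3 = 124.7882 mm^3
Total V = 74*124.7882 = 9234.3268 mm^3
PD = 9234.3268 / 14247 = 0.648

0.648


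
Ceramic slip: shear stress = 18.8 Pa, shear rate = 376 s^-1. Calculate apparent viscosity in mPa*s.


eta = tau/gamma * 1000 = 18.8/376 * 1000 = 50.0 mPa*s

50.0


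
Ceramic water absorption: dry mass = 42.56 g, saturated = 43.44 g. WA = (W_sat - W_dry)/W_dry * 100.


WA = (43.44 - 42.56) / 42.56 * 100 = 2.07%

2.07


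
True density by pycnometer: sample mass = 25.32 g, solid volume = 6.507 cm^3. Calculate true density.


TD = 25.32 / 6.507 = 3.891 g/cm^3

3.891


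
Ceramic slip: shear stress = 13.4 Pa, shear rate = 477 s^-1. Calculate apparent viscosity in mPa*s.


eta = tau/gamma * 1000 = 13.4/477 * 1000 = 28.1 mPa*s

28.1


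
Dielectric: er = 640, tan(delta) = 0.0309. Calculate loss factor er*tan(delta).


Loss = 640 * 0.0309 = 19.776

19.776


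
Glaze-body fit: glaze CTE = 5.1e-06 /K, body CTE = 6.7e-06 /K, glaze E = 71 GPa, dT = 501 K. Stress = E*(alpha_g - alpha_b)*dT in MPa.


Stress = 71*1000*(5.1e-06 - 6.7e-06)*501 = -56.9 MPa

-56.9


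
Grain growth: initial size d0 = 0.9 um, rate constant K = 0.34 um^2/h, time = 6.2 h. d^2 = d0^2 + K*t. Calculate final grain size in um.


d^2 = 0.9^2 + 0.34*6.2 = 2.918
d = sqrt(2.918) = 1.71 um

1.71


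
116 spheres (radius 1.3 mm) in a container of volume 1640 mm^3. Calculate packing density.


V_sphere = 4/3*pi*1.3^3 = 9.2028 mm^3
Total V = 116*9.2028 = 1067.5248 mm^3
PD = 1067.5248 / 1640 = 0.651

0.651


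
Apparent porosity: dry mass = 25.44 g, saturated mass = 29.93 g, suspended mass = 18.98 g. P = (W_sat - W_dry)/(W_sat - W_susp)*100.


P = (29.93 - 25.44) / (29.93 - 18.98) * 100 = 4.49 / 10.95 * 100 = 41.0%

41.0


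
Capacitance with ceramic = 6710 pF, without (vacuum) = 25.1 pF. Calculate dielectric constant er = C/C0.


er = 6710 / 25.1 = 267.33

267.33


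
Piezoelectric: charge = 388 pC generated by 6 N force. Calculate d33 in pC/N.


d33 = 388 / 6 = 64.7 pC/N

64.7


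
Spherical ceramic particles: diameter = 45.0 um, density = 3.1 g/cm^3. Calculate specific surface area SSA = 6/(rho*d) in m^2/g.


SSA = 6 / (3.1 * 45.0) = 0.043 m^2/g

0.043


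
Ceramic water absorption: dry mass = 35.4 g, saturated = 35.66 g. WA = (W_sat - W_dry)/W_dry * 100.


WA = (35.66 - 35.4) / 35.4 * 100 = 0.73%

0.73


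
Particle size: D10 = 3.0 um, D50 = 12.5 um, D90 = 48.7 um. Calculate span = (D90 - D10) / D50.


Span = (48.7 - 3.0) / 12.5 = 45.7 / 12.5 = 3.656

3.656


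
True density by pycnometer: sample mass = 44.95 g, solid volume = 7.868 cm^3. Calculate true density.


TD = 44.95 / 7.868 = 5.713 g/cm^3

5.713


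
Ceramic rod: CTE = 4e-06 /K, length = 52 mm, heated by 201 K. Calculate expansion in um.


dL = 4e-06 * 52 * 201 * 1000 = 41.808 um

41.808


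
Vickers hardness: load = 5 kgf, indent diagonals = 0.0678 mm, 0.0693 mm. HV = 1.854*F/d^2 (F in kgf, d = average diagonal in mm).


d_avg = (0.0678+0.0693)/2 = 0.06855 mm
HV = 1.854*5/0.06855^2 = 1973

1973


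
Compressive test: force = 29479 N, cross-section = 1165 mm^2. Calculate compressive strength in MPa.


CS = 29479 / 1165 = 25.3 MPa

25.3


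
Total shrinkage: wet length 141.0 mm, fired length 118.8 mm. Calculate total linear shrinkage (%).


TS = (141.0 - 118.8) / 141.0 * 100 = 15.74%

15.74


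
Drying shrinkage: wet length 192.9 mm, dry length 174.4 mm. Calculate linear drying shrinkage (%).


DS = (192.9 - 174.4) / 192.9 * 100 = 9.59%

9.59


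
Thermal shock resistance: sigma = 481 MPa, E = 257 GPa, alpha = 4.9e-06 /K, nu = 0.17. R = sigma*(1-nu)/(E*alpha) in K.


R = 481*(1-0.17)/(257*1000*4.9e-06) = 317 K

317


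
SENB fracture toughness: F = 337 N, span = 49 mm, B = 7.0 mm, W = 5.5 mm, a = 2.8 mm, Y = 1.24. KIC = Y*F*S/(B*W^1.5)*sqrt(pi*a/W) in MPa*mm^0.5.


KIC = 1.24*337*49/(7.0*5.5^1.5)*sqrt(pi*2.8/5.5) = 286.8

286.8


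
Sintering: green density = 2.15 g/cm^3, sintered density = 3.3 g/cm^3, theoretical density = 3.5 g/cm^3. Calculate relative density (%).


Relative = 3.3 / 3.5 * 100 = 94.3%

94.3


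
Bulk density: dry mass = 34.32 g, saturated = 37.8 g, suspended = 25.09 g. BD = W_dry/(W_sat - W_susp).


BD = 34.32 / (37.8 - 25.09) = 34.32 / 12.71 = 2.7 g/cm^3

2.7


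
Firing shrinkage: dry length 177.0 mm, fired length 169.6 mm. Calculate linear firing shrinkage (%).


FS = (177.0 - 169.6) / 177.0 * 100 = 4.18%

4.18


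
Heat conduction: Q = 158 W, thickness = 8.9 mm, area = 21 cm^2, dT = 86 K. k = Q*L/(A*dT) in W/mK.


k = 158*8.9/1000/(21/10000*86) = 7.79 W/mK

7.79


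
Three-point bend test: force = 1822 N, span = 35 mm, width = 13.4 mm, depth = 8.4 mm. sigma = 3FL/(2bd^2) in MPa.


sigma = 3*1822*35/(2*13.4*8.4^2) = 101.2 MPa

101.2


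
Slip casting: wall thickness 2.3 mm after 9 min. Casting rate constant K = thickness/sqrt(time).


K = 2.3 / sqrt(9) = 2.3 / 3.0 = 0.767 mm/min^0.5

0.767


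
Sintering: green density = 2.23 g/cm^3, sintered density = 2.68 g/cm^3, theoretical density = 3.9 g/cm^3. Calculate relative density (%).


Relative = 2.68 / 3.9 * 100 = 68.7%

68.7


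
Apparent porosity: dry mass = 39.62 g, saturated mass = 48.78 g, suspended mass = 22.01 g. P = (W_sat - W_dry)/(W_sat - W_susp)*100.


P = (48.78 - 39.62) / (48.78 - 22.01) * 100 = 9.16 / 26.77 * 100 = 34.2%

34.2


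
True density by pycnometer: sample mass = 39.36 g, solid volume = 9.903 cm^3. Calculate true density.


TD = 39.36 / 9.903 = 3.975 g/cm^3

3.975


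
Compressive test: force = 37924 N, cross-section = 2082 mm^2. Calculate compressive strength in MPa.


CS = 37924 / 2082 = 18.2 MPa

18.2


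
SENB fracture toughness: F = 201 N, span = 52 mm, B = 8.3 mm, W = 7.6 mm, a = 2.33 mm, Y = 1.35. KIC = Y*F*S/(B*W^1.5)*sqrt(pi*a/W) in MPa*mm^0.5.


KIC = 1.35*201*52/(8.3*7.6^1.5)*sqrt(pi*2.33/7.6) = 79.63

79.63


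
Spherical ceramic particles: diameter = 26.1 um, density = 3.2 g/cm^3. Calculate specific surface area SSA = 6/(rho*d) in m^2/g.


SSA = 6 / (3.2 * 26.1) = 0.072 m^2/g

0.072


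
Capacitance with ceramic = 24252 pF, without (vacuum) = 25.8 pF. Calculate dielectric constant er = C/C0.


er = 24252 / 25.8 = 940.0

940.0


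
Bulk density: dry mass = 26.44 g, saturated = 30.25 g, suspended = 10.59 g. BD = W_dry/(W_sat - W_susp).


BD = 26.44 / (30.25 - 10.59) = 26.44 / 19.66 = 1.345 g/cm^3

1.345


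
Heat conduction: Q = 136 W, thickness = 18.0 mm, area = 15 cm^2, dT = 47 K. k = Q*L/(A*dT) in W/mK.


k = 136*18.0/1000/(15/10000*47) = 34.72 W/mK

34.72


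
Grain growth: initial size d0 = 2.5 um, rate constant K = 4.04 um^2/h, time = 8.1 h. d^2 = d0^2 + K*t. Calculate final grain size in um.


d^2 = 2.5^2 + 4.04*8.1 = 38.974
d = sqrt(38.974) = 6.24 um

6.24


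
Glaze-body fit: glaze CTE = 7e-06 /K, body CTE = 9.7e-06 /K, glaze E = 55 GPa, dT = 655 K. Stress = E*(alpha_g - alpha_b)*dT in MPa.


Stress = 55*1000*(7e-06 - 9.7e-06)*655 = -97.3 MPa

-97.3


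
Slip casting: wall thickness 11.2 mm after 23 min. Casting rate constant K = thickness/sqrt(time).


K = 11.2 / sqrt(23) = 11.2 / 4.7958 = 2.335 mm/min^0.5

2.335


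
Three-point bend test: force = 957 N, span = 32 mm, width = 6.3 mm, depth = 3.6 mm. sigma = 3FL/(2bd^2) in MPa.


sigma = 3*957*32/(2*6.3*3.6^2) = 562.6 MPa

562.6


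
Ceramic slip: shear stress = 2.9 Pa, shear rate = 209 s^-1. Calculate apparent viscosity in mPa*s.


eta = tau/gamma * 1000 = 2.9/209 * 1000 = 13.9 mPa*s

13.9


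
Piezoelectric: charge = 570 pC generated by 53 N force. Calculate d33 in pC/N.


d33 = 570 / 53 = 10.8 pC/N

10.8


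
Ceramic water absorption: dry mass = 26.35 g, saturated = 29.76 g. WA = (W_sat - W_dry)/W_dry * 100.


WA = (29.76 - 26.35) / 26.35 * 100 = 12.94%

12.94


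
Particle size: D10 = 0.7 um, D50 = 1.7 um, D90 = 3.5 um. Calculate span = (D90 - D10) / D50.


Span = (3.5 - 0.7) / 1.7 = 2.8 / 1.7 = 1.647

1.647


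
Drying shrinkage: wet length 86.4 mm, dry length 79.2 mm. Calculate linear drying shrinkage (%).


DS = (86.4 - 79.2) / 86.4 * 100 = 8.33%

8.33


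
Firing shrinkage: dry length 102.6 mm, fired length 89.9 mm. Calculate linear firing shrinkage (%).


FS = (102.6 - 89.9) / 102.6 * 100 = 12.38%

12.38


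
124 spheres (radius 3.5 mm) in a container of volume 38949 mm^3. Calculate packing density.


V_sphere = 4/3*pi*3.5^3 = 179.5944 mm^3
Total V = 124*179.5944 = 22269.7056 mm^3
PD = 22269.7056 / 38949 = 0.572

0.572


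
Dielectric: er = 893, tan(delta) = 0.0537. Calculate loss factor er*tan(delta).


Loss = 893 * 0.0537 = 47.954

47.954


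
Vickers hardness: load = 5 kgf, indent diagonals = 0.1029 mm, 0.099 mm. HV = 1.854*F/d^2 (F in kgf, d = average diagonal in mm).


d_avg = (0.1029+0.099)/2 = 0.10095 mm
HV = 1.854*5/0.10095^2 = 910

910


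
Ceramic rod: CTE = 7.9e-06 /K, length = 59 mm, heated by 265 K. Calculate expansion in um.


dL = 7.9e-06 * 59 * 265 * 1000 = 123.517 um

123.517


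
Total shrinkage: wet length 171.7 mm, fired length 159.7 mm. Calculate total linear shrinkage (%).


TS = (171.7 - 159.7) / 171.7 * 100 = 6.99%

6.99


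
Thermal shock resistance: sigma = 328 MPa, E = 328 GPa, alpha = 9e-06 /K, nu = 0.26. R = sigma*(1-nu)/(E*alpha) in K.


R = 328*(1-0.26)/(328*1000*9e-06) = 82 K

82


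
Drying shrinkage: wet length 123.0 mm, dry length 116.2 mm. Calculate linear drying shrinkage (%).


DS = (123.0 - 116.2) / 123.0 * 100 = 5.53%

5.53


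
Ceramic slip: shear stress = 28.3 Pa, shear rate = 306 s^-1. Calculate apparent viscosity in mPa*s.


eta = tau/gamma * 1000 = 28.3/306 * 1000 = 92.5 mPa*s

92.5


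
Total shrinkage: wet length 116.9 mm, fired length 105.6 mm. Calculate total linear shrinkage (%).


TS = (116.9 - 105.6) / 116.9 * 100 = 9.67%

9.67


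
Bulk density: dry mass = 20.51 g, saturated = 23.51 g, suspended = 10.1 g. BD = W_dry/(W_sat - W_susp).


BD = 20.51 / (23.51 - 10.1) = 20.51 / 13.41 = 1.529 g/cm^3

1.529


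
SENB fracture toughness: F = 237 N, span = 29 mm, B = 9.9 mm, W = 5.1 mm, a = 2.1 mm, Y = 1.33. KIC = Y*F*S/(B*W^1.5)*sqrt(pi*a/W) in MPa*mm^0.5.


KIC = 1.33*237*29/(9.9*5.1^1.5)*sqrt(pi*2.1/5.1) = 91.18

91.18


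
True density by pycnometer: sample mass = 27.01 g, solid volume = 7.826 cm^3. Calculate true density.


TD = 27.01 / 7.826 = 3.451 g/cm^3

3.451


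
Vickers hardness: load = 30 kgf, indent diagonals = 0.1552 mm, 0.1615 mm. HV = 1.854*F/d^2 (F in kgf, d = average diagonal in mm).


d_avg = (0.1552+0.1615)/2 = 0.15835 mm
HV = 1.854*30/0.15835^2 = 2218

2218


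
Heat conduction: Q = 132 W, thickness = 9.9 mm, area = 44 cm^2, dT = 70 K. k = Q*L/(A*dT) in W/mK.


k = 132*9.9/1000/(44/10000*70) = 4.24 W/mK

4.24


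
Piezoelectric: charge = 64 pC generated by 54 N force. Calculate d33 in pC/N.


d33 = 64 / 54 = 1.2 pC/N

1.2


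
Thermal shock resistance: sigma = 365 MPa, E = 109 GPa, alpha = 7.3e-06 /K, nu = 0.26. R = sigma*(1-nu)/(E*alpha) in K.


R = 365*(1-0.26)/(109*1000*7.3e-06) = 339 K

339


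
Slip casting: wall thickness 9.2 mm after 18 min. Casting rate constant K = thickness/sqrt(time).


K = 9.2 / sqrt(18) = 9.2 / 4.2426 = 2.168 mm/min^0.5

2.168


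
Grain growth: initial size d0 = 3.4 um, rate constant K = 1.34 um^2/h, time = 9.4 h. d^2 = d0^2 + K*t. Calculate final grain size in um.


d^2 = 3.4^2 + 1.34*9.4 = 24.156
d = sqrt(24.156) = 4.91 um

4.91


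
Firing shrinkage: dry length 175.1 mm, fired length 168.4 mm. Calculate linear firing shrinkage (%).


FS = (175.1 - 168.4) / 175.1 * 100 = 3.83%

3.83


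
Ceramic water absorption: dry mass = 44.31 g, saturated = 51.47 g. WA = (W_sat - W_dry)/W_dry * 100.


WA = (51.47 - 44.31) / 44.31 * 100 = 16.16%

16.16


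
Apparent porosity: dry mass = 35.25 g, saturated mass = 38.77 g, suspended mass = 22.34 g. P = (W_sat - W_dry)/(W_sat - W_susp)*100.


P = (38.77 - 35.25) / (38.77 - 22.34) * 100 = 3.52 / 16.43 * 100 = 21.4%

21.4


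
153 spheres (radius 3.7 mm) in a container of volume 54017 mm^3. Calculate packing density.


V_sphere = 4/3*pi*3.7^3 = 212.1748 mm^3
Total V = 153*212.1748 = 32462.7444 mm^3
PD = 32462.7444 / 54017 = 0.601

0.601


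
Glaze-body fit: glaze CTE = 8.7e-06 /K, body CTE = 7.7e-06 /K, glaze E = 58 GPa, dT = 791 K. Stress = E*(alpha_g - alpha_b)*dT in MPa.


Stress = 58*1000*(8.7e-06 - 7.7e-06)*791 = 45.9 MPa

45.9


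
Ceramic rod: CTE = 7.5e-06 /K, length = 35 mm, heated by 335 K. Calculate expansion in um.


dL = 7.5e-06 * 35 * 335 * 1000 = 87.938 um

87.938


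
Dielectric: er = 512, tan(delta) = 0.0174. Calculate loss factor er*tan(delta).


Loss = 512 * 0.0174 = 8.909

8.909


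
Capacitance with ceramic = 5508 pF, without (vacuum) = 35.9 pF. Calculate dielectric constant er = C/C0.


er = 5508 / 35.9 = 153.43

153.43


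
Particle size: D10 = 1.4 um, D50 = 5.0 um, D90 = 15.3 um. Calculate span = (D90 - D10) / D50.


Span = (15.3 - 1.4) / 5.0 = 13.9 / 5.0 = 2.78

2.78


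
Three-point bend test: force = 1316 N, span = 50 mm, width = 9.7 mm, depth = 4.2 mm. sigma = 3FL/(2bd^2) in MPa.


sigma = 3*1316*50/(2*9.7*4.2^2) = 576.8 MPa

576.8


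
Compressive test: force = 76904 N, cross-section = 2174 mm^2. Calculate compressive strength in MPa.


CS = 76904 / 2174 = 35.4 MPa

35.4


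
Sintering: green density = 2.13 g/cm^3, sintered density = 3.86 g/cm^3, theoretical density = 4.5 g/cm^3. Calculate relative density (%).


Relative = 3.86 / 4.5 * 100 = 85.8%

85.8


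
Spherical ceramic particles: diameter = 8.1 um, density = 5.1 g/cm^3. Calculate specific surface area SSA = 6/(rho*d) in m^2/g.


SSA = 6 / (5.1 * 8.1) = 0.145 m^2/g

0.145


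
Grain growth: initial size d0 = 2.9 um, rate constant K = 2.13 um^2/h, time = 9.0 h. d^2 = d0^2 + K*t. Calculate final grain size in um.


d^2 = 2.9^2 + 2.13*9.0 = 27.58
d = sqrt(27.58) = 5.25 um

5.25


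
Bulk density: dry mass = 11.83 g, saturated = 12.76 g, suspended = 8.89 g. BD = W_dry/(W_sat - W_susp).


BD = 11.83 / (12.76 - 8.89) = 11.83 / 3.87 = 3.057 g/cm^3

3.057


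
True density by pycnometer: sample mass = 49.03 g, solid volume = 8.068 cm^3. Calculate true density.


TD = 49.03 / 8.068 = 6.077 g/cm^3

6.077


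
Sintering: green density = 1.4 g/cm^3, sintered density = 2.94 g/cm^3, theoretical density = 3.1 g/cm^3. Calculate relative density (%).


Relative = 2.94 / 3.1 * 100 = 94.8%

94.8


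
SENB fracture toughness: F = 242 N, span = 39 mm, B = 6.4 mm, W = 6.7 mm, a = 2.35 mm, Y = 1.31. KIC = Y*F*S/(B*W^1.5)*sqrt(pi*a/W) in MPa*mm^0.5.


KIC = 1.31*242*39/(6.4*6.7^1.5)*sqrt(pi*2.35/6.7) = 116.93

116.93


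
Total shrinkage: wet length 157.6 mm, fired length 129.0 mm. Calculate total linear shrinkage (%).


TS = (157.6 - 129.0) / 157.6 * 100 = 18.15%

18.15


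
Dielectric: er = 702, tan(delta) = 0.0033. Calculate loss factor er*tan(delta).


Loss = 702 * 0.0033 = 2.317

2.317


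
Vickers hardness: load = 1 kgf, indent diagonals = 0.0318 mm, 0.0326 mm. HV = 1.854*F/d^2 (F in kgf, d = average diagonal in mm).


d_avg = (0.0318+0.0326)/2 = 0.0322 mm
HV = 1.854*1/0.0322^2 = 1788

1788


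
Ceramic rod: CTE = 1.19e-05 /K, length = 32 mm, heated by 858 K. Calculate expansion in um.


dL = 1.19e-05 * 32 * 858 * 1000 = 326.726 um

326.726


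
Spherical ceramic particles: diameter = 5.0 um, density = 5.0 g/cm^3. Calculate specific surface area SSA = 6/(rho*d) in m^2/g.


SSA = 6 / (5.0 * 5.0) = 0.24 m^2/g

0.24


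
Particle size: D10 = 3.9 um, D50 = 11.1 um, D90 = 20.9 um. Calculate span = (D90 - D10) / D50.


Span = (20.9 - 3.9) / 11.1 = 17.0 / 11.1 = 1.532

1.532


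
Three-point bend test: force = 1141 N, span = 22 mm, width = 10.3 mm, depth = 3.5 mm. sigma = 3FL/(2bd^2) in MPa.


sigma = 3*1141*22/(2*10.3*3.5^2) = 298.4 MPa

298.4


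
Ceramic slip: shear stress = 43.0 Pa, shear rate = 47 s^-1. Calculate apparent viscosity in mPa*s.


eta = tau/gamma * 1000 = 43.0/47 * 1000 = 914.9 mPa*s

914.9


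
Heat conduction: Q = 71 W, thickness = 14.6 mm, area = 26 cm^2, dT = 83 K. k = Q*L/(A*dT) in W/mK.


k = 71*14.6/1000/(26/10000*83) = 4.8 W/mK

4.8


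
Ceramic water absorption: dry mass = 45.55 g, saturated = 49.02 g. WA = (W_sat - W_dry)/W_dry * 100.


WA = (49.02 - 45.55) / 45.55 * 100 = 7.62%

7.62


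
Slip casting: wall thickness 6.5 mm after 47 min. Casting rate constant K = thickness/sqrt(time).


K = 6.5 / sqrt(47) = 6.5 / 6.8557 = 0.948 mm/min^0.5

0.948


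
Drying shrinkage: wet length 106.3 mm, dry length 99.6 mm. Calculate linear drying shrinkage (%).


DS = (106.3 - 99.6) / 106.3 * 100 = 6.3%

6.3


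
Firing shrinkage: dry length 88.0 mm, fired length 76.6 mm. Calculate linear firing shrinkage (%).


FS = (88.0 - 76.6) / 88.0 * 100 = 12.95%

12.95


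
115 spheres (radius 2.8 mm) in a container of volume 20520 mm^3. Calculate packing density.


V_sphere = 4/3*pi*2.8^3 = 91.9523 mm^3
Total V = 115*91.9523 = 10574.5145 mm^3
PD = 10574.5145 / 20520 = 0.515

0.515


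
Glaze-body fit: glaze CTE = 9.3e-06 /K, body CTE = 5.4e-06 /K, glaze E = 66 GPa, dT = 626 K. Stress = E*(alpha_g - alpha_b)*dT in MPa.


Stress = 66*1000*(9.3e-06 - 5.4e-06)*626 = 161.1 MPa

161.1


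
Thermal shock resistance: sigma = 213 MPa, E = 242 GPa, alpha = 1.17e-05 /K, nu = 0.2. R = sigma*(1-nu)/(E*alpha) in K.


R = 213*(1-0.2)/(242*1000*1.17e-05) = 60 K

60


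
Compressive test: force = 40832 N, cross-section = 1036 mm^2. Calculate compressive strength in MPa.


CS = 40832 / 1036 = 39.4 MPa

39.4


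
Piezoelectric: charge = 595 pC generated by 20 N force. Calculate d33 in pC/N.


d33 = 595 / 20 = 29.8 pC/N

29.8


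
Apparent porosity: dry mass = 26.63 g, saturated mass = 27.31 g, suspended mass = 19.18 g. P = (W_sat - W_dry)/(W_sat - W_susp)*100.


P = (27.31 - 26.63) / (27.31 - 19.18) * 100 = 0.68 / 8.13 * 100 = 8.4%

8.4


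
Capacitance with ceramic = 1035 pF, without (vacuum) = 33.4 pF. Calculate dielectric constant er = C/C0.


er = 1035 / 33.4 = 30.99

30.99


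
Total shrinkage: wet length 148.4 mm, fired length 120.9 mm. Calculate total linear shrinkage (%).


TS = (148.4 - 120.9) / 148.4 * 100 = 18.53%

18.53


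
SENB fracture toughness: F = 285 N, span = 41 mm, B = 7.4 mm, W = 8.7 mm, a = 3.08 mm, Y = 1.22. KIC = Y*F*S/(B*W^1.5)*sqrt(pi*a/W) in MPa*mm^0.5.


KIC = 1.22*285*41/(7.4*8.7^1.5)*sqrt(pi*3.08/8.7) = 79.17

79.17


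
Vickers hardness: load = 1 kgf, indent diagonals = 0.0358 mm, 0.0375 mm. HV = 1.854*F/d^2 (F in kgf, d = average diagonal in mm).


d_avg = (0.0358+0.0375)/2 = 0.03665 mm
HV = 1.854*1/0.03665^2 = 1380

1380


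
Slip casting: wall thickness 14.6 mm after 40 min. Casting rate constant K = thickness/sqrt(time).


K = 14.6 / sqrt(40) = 14.6 / 6.3246 = 2.308 mm/min^0.5

2.308


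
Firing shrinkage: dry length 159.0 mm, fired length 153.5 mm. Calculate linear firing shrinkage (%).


FS = (159.0 - 153.5) / 159.0 * 100 = 3.46%

3.46


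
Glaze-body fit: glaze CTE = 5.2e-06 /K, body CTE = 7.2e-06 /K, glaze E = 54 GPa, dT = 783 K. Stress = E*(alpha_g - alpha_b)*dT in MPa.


Stress = 54*1000*(5.2e-06 - 7.2e-06)*783 = -84.6 MPa

-84.6


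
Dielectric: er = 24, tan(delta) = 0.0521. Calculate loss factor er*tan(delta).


Loss = 24 * 0.0521 = 1.25

1.25


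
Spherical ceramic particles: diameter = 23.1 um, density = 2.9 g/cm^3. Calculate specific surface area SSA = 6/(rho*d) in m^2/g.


SSA = 6 / (2.9 * 23.1) = 0.09 m^2/g

0.09


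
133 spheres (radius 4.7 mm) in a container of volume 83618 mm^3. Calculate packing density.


V_sphere = 4/3*pi*4.7^3 = 434.8928 mm^3
Total V = 133*434.8928 = 57840.7424 mm^3
PD = 57840.7424 / 83618 = 0.692

0.692


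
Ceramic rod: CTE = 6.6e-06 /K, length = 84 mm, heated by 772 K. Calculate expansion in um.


dL = 6.6e-06 * 84 * 772 * 1000 = 427.997 um

427.997


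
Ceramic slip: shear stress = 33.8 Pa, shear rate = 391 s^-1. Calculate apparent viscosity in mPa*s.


eta = tau/gamma * 1000 = 33.8/391 * 1000 = 86.4 mPa*s

86.4


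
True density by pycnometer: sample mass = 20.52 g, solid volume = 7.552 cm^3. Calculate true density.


TD = 20.52 / 7.552 = 2.717 g/cm^3

2.717


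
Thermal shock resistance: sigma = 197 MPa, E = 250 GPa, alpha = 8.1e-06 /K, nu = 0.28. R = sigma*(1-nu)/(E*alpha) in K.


R = 197*(1-0.28)/(250*1000*8.1e-06) = 70 K

70


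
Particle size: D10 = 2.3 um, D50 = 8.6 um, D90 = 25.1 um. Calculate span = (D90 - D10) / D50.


Span = (25.1 - 2.3) / 8.6 = 22.8 / 8.6 = 2.651

2.651


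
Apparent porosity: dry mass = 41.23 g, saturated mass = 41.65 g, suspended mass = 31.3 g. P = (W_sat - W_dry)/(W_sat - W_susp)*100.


P = (41.65 - 41.23) / (41.65 - 31.3) * 100 = 0.42 / 10.35 * 100 = 4.1%

4.1


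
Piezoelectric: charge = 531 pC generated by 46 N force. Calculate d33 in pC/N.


d33 = 531 / 46 = 11.5 pC/N

11.5


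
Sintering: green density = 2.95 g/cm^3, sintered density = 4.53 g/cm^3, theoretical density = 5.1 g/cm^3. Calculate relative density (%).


Relative = 4.53 / 5.1 * 100 = 88.8%

88.8


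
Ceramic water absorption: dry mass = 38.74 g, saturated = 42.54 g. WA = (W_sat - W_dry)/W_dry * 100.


WA = (42.54 - 38.74) / 38.74 * 100 = 9.81%

9.81


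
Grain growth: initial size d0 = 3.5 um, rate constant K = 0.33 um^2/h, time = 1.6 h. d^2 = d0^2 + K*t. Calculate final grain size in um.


d^2 = 3.5^2 + 0.33*1.6 = 12.778
d = sqrt(12.778) = 3.57 um

3.57


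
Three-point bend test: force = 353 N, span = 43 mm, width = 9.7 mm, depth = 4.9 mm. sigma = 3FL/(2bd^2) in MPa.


sigma = 3*353*43/(2*9.7*4.9^2) = 97.8 MPa

97.8


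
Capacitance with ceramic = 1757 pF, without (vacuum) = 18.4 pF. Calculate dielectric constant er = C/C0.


er = 1757 / 18.4 = 95.49

95.49


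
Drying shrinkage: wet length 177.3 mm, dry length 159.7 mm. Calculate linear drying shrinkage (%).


DS = (177.3 - 159.7) / 177.3 * 100 = 9.93%

9.93


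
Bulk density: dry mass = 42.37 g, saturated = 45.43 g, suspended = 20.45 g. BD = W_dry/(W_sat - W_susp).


BD = 42.37 / (45.43 - 20.45) = 42.37 / 24.98 = 1.696 g/cm^3

1.696


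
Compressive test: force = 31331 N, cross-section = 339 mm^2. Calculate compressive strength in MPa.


CS = 31331 / 339 = 92.4 MPa

92.4


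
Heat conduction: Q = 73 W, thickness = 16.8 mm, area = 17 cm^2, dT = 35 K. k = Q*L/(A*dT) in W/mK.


k = 73*16.8/1000/(17/10000*35) = 20.61 W/mK

20.61


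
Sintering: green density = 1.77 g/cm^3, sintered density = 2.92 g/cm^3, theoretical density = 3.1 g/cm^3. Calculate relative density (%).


Relative = 2.92 / 3.1 * 100 = 94.2%

94.2


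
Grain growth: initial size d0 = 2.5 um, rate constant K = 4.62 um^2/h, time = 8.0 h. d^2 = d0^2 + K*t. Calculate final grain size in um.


d^2 = 2.5^2 + 4.62*8.0 = 43.21
d = sqrt(43.21) = 6.57 um

6.57


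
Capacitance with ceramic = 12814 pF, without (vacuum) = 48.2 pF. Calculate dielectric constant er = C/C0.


er = 12814 / 48.2 = 265.85

265.85


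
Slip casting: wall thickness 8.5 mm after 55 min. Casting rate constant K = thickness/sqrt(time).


K = 8.5 / sqrt(55) = 8.5 / 7.4162 = 1.146 mm/min^0.5

1.146


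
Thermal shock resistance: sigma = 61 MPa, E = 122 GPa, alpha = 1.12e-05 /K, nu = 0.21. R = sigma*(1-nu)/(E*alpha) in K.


R = 61*(1-0.21)/(122*1000*1.12e-05) = 35 K

35


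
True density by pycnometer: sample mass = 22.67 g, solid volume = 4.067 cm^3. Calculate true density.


TD = 22.67 / 4.067 = 5.574 g/cm^3

5.574


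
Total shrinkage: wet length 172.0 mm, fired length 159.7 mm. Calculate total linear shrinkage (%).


TS = (172.0 - 159.7) / 172.0 * 100 = 7.15%

7.15


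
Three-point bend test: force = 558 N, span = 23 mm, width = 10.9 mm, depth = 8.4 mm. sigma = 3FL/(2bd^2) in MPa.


sigma = 3*558*23/(2*10.9*8.4^2) = 25.0 MPa

25.0


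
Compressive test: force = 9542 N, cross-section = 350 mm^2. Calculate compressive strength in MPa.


CS = 9542 / 350 = 27.3 MPa

27.3


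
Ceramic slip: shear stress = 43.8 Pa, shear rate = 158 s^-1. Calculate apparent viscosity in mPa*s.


eta = tau/gamma * 1000 = 43.8/158 * 1000 = 277.2 mPa*s

277.2


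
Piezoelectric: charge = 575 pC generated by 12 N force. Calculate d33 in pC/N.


d33 = 575 / 12 = 47.9 pC/N

47.9


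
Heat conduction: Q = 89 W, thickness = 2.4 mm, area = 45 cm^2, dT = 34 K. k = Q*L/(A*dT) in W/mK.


k = 89*2.4/1000/(45/10000*34) = 1.4 W/mK

1.4


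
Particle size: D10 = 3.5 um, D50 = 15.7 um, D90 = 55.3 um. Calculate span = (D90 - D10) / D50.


Span = (55.3 - 3.5) / 15.7 = 51.8 / 15.7 = 3.299

3.299


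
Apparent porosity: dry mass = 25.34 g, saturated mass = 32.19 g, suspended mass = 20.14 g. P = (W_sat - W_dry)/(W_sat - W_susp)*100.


P = (32.19 - 25.34) / (32.19 - 20.14) * 100 = 6.85 / 12.05 * 100 = 56.8%

56.8


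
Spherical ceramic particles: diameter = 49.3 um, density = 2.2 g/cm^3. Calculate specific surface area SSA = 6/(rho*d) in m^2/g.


SSA = 6 / (2.2 * 49.3) = 0.055 m^2/g

0.055


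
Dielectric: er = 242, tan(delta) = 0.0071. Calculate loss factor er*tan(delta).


Loss = 242 * 0.0071 = 1.718

1.718


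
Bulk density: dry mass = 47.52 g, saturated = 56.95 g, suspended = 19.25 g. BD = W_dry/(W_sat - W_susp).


BD = 47.52 / (56.95 - 19.25) = 47.52 / 37.7 = 1.26 g/cm^3

1.26


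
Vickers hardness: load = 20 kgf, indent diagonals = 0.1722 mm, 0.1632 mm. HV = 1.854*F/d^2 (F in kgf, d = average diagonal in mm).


d_avg = (0.1722+0.1632)/2 = 0.1677 mm
HV = 1.854*20/0.1677^2 = 1318

1318


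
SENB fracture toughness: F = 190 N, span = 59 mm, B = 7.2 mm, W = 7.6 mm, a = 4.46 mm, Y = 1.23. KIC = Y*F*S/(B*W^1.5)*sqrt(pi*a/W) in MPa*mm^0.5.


KIC = 1.23*190*59/(7.2*7.6^1.5)*sqrt(pi*4.46/7.6) = 124.11

124.11


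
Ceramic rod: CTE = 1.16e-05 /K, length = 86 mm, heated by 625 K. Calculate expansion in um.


dL = 1.16e-05 * 86 * 625 * 1000 = 623.5 um

623.5


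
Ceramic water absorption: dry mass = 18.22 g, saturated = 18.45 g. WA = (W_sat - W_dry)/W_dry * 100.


WA = (18.45 - 18.22) / 18.22 * 100 = 1.26%

1.26


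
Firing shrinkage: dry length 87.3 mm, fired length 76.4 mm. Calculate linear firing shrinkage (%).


FS = (87.3 - 76.4) / 87.3 * 100 = 12.49%

12.49


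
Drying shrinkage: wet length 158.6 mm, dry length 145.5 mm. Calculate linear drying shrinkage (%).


DS = (158.6 - 145.5) / 158.6 * 100 = 8.26%

8.26
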